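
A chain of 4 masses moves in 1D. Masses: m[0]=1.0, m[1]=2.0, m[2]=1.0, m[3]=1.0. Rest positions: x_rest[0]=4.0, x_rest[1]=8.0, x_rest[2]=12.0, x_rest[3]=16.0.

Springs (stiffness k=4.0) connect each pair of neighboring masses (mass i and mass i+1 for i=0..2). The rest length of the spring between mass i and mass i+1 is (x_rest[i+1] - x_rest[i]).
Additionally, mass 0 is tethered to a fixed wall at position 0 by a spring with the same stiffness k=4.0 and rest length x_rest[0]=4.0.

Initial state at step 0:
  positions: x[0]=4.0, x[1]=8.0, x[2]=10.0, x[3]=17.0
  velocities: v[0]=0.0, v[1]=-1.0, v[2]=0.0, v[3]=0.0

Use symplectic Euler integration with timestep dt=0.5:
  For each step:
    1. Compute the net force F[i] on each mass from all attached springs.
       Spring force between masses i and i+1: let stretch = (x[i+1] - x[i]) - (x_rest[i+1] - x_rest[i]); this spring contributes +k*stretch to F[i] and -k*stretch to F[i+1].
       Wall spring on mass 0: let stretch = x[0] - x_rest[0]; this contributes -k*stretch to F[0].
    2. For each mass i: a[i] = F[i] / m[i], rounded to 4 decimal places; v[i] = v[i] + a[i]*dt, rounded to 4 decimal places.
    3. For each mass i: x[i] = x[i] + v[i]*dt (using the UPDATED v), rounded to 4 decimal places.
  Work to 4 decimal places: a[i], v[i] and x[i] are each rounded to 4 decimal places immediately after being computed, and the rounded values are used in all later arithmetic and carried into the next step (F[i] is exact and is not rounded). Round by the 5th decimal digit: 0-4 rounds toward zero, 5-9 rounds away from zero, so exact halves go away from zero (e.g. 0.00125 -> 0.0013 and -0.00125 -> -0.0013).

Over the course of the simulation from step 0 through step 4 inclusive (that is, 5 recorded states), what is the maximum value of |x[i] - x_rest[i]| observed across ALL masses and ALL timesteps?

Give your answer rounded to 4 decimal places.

Step 0: x=[4.0000 8.0000 10.0000 17.0000] v=[0.0000 -1.0000 0.0000 0.0000]
Step 1: x=[4.0000 6.5000 15.0000 14.0000] v=[0.0000 -3.0000 10.0000 -6.0000]
Step 2: x=[2.5000 8.0000 10.5000 16.0000] v=[-3.0000 3.0000 -9.0000 4.0000]
Step 3: x=[4.0000 8.0000 9.0000 16.5000] v=[3.0000 0.0000 -3.0000 1.0000]
Step 4: x=[5.5000 6.5000 14.0000 13.5000] v=[3.0000 -3.0000 10.0000 -6.0000]
Max displacement = 3.0000

Answer: 3.0000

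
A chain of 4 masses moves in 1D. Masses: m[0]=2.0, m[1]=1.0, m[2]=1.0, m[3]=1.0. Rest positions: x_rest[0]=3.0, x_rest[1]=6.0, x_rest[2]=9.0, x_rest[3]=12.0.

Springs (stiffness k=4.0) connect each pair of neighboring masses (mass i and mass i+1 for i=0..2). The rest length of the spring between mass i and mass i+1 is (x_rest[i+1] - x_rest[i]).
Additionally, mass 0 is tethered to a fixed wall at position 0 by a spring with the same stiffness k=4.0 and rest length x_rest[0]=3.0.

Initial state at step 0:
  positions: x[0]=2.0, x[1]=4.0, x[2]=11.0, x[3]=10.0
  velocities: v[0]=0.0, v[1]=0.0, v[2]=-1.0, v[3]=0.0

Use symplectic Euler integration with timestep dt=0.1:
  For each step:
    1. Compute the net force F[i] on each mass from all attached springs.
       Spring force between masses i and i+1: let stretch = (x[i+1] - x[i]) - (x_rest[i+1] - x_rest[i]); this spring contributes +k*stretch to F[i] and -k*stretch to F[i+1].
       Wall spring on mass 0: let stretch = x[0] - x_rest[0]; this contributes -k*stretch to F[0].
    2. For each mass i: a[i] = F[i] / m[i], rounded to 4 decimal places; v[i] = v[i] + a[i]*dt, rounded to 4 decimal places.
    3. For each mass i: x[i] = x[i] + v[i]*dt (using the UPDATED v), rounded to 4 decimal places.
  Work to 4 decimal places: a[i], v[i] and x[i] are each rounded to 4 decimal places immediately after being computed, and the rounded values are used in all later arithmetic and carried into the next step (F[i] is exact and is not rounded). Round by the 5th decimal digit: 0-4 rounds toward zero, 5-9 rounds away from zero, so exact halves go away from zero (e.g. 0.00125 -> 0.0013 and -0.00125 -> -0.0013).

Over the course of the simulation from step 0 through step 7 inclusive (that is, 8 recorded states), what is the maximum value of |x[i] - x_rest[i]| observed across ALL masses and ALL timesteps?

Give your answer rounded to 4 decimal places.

Step 0: x=[2.0000 4.0000 11.0000 10.0000] v=[0.0000 0.0000 -1.0000 0.0000]
Step 1: x=[2.0000 4.2000 10.5800 10.1600] v=[0.0000 2.0000 -4.2000 1.6000]
Step 2: x=[2.0040 4.5672 9.8880 10.4568] v=[0.0400 3.6720 -6.9200 2.9680]
Step 3: x=[2.0192 5.0447 9.0059 10.8509] v=[0.1518 4.7750 -8.8208 3.9405]
Step 4: x=[2.0545 5.5596 8.0392 11.2912] v=[0.3531 5.1493 -9.6673 4.4025]
Step 5: x=[2.1188 6.0335 7.1034 11.7214] v=[0.6432 4.7391 -9.3583 4.3017]
Step 6: x=[2.2190 6.3936 6.3095 12.0869] v=[1.0024 3.6012 -7.9391 3.6545]
Step 7: x=[2.3584 6.5834 5.7501 12.3413] v=[1.3935 1.8977 -5.5945 2.5435]
Max displacement = 3.2499

Answer: 3.2499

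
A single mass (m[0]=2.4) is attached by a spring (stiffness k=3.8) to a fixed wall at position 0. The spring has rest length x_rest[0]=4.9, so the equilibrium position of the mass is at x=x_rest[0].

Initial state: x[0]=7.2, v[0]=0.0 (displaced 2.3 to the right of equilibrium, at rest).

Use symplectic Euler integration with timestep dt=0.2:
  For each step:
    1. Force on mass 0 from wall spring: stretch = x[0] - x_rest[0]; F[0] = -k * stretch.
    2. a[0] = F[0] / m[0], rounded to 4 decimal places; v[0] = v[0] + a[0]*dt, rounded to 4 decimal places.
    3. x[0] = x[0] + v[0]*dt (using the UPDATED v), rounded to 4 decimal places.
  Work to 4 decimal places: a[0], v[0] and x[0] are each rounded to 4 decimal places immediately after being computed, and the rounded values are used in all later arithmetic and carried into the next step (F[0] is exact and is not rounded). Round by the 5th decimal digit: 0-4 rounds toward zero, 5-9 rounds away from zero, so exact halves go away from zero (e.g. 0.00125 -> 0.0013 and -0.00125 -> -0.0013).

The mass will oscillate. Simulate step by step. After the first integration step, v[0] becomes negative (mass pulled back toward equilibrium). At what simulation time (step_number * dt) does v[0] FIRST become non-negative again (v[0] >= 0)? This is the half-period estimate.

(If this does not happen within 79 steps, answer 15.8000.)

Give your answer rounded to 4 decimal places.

Step 0: x=[7.2000] v=[0.0000]
Step 1: x=[7.0543] v=[-0.7283]
Step 2: x=[6.7722] v=[-1.4105]
Step 3: x=[6.3715] v=[-2.0034]
Step 4: x=[5.8776] v=[-2.4694]
Step 5: x=[5.3218] v=[-2.7790]
Step 6: x=[4.7393] v=[-2.9126]
Step 7: x=[4.1670] v=[-2.8617]
Step 8: x=[3.6411] v=[-2.6296]
Step 9: x=[3.1949] v=[-2.2309]
Step 10: x=[2.8567] v=[-1.6910]
Step 11: x=[2.6479] v=[-1.0440]
Step 12: x=[2.5817] v=[-0.3308]
Step 13: x=[2.6624] v=[0.4033]
First v>=0 after going negative at step 13, time=2.6000

Answer: 2.6000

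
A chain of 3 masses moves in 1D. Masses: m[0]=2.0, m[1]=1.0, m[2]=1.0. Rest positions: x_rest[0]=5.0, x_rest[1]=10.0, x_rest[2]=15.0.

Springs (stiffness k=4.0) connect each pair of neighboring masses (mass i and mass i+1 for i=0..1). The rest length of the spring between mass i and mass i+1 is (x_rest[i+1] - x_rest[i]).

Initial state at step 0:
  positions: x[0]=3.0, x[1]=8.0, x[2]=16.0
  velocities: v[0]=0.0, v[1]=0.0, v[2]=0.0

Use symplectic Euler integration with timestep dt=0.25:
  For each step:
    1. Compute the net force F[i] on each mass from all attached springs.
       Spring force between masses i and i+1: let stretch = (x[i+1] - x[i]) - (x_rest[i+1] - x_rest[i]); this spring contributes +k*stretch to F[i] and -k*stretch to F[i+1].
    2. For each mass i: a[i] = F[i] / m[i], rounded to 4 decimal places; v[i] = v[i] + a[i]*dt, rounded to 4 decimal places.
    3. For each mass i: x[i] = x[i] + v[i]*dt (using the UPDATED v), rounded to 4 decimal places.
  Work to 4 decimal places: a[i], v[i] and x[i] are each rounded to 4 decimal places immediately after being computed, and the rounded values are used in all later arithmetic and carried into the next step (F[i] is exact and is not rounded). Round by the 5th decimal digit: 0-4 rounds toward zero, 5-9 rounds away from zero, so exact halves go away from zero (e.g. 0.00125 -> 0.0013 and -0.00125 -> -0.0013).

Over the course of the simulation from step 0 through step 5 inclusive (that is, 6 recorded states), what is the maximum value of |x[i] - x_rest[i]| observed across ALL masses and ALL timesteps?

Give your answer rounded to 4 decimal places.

Step 0: x=[3.0000 8.0000 16.0000] v=[0.0000 0.0000 0.0000]
Step 1: x=[3.0000 8.7500 15.2500] v=[0.0000 3.0000 -3.0000]
Step 2: x=[3.0938 9.6875 14.1250] v=[0.3750 3.7500 -4.5000]
Step 3: x=[3.3868 10.0860 13.1406] v=[1.1719 1.5938 -3.9375]
Step 4: x=[3.8922 9.5733 12.6426] v=[2.0215 -2.0508 -1.9921]
Step 5: x=[4.4827 8.4077 12.6273] v=[2.3621 -4.6626 -0.0614]
Max displacement = 2.3727

Answer: 2.3727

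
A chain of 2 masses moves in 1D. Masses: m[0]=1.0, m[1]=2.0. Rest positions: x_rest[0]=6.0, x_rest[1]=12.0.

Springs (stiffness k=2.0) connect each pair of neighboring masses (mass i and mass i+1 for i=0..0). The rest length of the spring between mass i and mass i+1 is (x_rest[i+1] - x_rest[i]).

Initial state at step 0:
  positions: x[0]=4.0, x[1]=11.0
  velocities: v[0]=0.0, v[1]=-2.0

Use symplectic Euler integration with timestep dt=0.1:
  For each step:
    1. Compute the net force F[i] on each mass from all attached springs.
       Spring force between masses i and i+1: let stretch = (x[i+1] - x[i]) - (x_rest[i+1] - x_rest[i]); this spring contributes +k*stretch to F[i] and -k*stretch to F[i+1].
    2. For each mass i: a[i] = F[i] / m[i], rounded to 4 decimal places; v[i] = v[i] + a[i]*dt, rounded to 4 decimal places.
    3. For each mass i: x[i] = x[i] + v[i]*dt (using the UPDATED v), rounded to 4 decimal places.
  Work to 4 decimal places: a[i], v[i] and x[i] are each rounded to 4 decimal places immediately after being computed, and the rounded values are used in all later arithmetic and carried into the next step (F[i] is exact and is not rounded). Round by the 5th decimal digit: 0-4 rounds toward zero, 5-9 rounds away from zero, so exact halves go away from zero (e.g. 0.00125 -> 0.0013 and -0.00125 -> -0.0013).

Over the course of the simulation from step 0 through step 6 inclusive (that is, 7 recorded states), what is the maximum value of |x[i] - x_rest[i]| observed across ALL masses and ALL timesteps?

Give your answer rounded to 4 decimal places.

Step 0: x=[4.0000 11.0000] v=[0.0000 -2.0000]
Step 1: x=[4.0200 10.7900] v=[0.2000 -2.1000]
Step 2: x=[4.0554 10.5723] v=[0.3540 -2.1770]
Step 3: x=[4.1011 10.3494] v=[0.4574 -2.2287]
Step 4: x=[4.1518 10.1241] v=[0.5071 -2.2535]
Step 5: x=[4.2020 9.8990] v=[0.5016 -2.2507]
Step 6: x=[4.2461 9.6770] v=[0.4410 -2.2204]
Max displacement = 2.3230

Answer: 2.3230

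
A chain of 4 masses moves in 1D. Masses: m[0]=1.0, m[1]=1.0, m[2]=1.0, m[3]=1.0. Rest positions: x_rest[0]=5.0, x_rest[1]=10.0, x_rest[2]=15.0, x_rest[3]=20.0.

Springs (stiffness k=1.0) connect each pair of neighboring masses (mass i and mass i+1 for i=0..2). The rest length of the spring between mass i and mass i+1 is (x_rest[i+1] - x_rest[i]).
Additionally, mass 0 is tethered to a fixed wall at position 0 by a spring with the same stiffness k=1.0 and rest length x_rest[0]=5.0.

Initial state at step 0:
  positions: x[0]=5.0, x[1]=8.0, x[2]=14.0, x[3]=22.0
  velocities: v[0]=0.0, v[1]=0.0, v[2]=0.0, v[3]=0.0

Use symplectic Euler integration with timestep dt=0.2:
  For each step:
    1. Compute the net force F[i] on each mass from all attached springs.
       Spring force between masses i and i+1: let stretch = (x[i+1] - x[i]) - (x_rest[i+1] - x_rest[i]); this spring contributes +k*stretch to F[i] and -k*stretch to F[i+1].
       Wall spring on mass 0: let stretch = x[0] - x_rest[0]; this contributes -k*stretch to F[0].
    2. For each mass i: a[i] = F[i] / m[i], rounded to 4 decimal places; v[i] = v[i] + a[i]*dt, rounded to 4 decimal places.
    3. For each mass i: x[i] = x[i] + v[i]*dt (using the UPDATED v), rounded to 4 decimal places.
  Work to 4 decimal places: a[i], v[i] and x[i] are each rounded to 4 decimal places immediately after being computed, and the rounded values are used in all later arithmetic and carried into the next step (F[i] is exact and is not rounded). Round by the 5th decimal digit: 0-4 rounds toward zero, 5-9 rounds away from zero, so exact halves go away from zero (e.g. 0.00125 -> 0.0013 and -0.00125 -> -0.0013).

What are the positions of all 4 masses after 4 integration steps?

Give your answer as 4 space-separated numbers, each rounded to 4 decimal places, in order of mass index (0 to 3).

Step 0: x=[5.0000 8.0000 14.0000 22.0000] v=[0.0000 0.0000 0.0000 0.0000]
Step 1: x=[4.9200 8.1200 14.0800 21.8800] v=[-0.4000 0.6000 0.4000 -0.6000]
Step 2: x=[4.7712 8.3504 14.2336 21.6480] v=[-0.7440 1.1520 0.7680 -1.1600]
Step 3: x=[4.5747 8.6730 14.4484 21.3194] v=[-0.9824 1.6128 1.0742 -1.6429]
Step 4: x=[4.3592 9.0626 14.7071 20.9160] v=[-1.0777 1.9482 1.2933 -2.0171]

Answer: 4.3592 9.0626 14.7071 20.9160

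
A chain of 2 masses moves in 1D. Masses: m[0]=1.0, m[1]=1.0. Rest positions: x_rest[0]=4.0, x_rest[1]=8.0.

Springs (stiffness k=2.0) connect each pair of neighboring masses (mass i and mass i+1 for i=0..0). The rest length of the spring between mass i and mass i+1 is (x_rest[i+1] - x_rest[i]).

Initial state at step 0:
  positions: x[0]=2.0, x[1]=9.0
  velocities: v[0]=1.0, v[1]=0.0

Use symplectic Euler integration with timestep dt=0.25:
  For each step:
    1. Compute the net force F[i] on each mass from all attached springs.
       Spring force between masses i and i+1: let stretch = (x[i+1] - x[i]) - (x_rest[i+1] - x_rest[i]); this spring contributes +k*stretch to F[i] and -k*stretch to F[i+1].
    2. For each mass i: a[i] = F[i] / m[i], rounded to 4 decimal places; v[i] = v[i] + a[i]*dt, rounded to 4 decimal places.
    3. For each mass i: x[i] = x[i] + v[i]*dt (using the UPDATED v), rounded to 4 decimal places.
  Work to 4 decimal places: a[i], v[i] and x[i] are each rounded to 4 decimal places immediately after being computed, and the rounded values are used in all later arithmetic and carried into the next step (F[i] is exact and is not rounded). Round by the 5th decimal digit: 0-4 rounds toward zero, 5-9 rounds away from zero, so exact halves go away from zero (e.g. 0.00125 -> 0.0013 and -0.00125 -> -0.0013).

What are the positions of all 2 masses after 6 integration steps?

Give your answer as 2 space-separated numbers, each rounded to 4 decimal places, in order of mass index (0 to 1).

Step 0: x=[2.0000 9.0000] v=[1.0000 0.0000]
Step 1: x=[2.6250 8.6250] v=[2.5000 -1.5000]
Step 2: x=[3.5000 8.0000] v=[3.5000 -2.5000]
Step 3: x=[4.4375 7.3125] v=[3.7500 -2.7500]
Step 4: x=[5.2344 6.7656] v=[3.1875 -2.1875]
Step 5: x=[5.7227 6.5273] v=[1.9531 -0.9531]
Step 6: x=[5.8116 6.6885] v=[0.3554 0.6446]

Answer: 5.8116 6.6885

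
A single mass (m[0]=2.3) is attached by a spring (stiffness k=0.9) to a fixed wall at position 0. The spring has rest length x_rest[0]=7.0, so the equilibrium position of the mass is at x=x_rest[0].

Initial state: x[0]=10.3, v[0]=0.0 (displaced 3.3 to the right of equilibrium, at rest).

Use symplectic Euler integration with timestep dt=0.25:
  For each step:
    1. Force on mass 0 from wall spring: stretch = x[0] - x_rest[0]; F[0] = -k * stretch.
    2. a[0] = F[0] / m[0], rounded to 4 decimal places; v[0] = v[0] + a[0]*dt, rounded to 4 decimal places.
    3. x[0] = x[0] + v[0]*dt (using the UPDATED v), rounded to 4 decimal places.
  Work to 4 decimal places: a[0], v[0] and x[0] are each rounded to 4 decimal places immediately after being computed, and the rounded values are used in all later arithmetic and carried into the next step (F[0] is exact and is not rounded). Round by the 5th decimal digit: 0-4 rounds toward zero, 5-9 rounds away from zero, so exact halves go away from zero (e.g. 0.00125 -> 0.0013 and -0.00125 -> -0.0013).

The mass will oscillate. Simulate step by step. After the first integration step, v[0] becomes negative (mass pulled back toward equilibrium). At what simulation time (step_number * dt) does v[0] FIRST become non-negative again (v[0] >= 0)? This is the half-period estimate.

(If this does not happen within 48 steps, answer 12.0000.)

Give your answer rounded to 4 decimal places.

Answer: 5.2500

Derivation:
Step 0: x=[10.3000] v=[0.0000]
Step 1: x=[10.2193] v=[-0.3228]
Step 2: x=[10.0599] v=[-0.6377]
Step 3: x=[9.8256] v=[-0.9371]
Step 4: x=[9.5222] v=[-1.2135]
Step 5: x=[9.1572] v=[-1.4602]
Step 6: x=[8.7394] v=[-1.6712]
Step 7: x=[8.2791] v=[-1.8414]
Step 8: x=[7.7875] v=[-1.9665]
Step 9: x=[7.2766] v=[-2.0436]
Step 10: x=[6.7589] v=[-2.0707]
Step 11: x=[6.2471] v=[-2.0471]
Step 12: x=[5.7537] v=[-1.9735]
Step 13: x=[5.2908] v=[-1.8516]
Step 14: x=[4.8697] v=[-1.6844]
Step 15: x=[4.5007] v=[-1.4760]
Step 16: x=[4.1928] v=[-1.2315]
Step 17: x=[3.9536] v=[-0.9569]
Step 18: x=[3.7889] v=[-0.6589]
Step 19: x=[3.7027] v=[-0.3448]
Step 20: x=[3.6971] v=[-0.0223]
Step 21: x=[3.7723] v=[0.3008]
First v>=0 after going negative at step 21, time=5.2500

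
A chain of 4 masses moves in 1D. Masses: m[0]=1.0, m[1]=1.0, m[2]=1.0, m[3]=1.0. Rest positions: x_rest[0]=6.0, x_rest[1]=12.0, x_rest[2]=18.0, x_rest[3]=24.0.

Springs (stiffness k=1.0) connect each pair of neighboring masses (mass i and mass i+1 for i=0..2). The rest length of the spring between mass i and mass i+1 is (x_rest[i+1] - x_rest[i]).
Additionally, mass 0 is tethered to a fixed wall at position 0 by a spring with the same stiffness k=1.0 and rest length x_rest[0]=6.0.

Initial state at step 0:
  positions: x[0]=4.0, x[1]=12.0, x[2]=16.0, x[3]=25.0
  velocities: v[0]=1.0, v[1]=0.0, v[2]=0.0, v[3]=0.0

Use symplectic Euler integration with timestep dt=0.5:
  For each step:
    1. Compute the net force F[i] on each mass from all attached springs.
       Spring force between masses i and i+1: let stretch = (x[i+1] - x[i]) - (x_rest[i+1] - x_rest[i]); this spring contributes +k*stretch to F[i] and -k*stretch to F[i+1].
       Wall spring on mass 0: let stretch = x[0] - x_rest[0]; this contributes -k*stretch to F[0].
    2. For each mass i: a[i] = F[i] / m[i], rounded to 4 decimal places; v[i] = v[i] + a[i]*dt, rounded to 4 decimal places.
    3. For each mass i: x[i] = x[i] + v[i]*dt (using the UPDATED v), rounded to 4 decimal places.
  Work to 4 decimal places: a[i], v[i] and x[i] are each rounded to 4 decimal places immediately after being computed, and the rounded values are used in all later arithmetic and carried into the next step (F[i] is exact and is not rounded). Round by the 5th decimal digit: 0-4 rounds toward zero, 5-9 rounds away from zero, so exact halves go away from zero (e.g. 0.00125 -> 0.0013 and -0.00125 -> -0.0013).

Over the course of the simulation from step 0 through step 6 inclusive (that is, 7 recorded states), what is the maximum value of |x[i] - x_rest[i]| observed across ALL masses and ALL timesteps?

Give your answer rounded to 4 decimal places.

Answer: 2.9382

Derivation:
Step 0: x=[4.0000 12.0000 16.0000 25.0000] v=[1.0000 0.0000 0.0000 0.0000]
Step 1: x=[5.5000 11.0000 17.2500 24.2500] v=[3.0000 -2.0000 2.5000 -1.5000]
Step 2: x=[7.0000 10.1875 18.6875 23.2500] v=[3.0000 -1.6250 2.8750 -2.0000]
Step 3: x=[7.5469 10.7032 19.1407 22.6094] v=[1.0938 1.0313 0.9063 -1.2813]
Step 4: x=[6.9962 12.5392 18.3517 22.6016] v=[-1.1015 3.6719 -1.5781 -0.0157]
Step 5: x=[6.0822 14.4426 17.1720 23.0313] v=[-1.8281 3.8067 -2.3594 0.8594]
Step 6: x=[5.7377 14.9382 16.7748 23.4962] v=[-0.6890 0.9912 -0.7945 0.9298]
Max displacement = 2.9382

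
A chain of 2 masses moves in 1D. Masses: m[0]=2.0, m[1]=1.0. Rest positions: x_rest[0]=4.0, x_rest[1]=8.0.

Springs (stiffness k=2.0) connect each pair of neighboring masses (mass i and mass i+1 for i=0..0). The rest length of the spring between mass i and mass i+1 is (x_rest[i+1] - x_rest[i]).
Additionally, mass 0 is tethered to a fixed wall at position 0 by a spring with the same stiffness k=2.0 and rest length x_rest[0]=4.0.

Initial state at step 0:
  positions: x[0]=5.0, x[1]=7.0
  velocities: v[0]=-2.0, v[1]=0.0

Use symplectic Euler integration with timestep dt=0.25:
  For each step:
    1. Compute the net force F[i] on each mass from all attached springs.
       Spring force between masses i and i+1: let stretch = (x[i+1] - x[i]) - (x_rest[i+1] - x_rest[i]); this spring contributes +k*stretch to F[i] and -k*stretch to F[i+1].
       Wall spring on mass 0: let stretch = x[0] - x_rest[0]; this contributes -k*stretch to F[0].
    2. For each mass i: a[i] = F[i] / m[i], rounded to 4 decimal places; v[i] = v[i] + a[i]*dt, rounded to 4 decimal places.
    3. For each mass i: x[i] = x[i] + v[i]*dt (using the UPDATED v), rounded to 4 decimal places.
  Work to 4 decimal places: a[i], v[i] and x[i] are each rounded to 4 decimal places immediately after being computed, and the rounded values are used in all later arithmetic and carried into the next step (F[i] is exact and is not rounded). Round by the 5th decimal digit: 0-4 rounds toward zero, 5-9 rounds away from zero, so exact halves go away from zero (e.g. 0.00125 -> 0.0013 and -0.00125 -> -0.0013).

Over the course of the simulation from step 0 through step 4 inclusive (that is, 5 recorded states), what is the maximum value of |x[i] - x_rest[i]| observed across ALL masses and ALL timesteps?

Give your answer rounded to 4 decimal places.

Step 0: x=[5.0000 7.0000] v=[-2.0000 0.0000]
Step 1: x=[4.3125 7.2500] v=[-2.7500 1.0000]
Step 2: x=[3.5391 7.6328] v=[-3.0938 1.5313]
Step 3: x=[2.8003 8.0039] v=[-2.9552 1.4845]
Step 4: x=[2.2117 8.2246] v=[-2.3544 0.8827]
Max displacement = 1.7883

Answer: 1.7883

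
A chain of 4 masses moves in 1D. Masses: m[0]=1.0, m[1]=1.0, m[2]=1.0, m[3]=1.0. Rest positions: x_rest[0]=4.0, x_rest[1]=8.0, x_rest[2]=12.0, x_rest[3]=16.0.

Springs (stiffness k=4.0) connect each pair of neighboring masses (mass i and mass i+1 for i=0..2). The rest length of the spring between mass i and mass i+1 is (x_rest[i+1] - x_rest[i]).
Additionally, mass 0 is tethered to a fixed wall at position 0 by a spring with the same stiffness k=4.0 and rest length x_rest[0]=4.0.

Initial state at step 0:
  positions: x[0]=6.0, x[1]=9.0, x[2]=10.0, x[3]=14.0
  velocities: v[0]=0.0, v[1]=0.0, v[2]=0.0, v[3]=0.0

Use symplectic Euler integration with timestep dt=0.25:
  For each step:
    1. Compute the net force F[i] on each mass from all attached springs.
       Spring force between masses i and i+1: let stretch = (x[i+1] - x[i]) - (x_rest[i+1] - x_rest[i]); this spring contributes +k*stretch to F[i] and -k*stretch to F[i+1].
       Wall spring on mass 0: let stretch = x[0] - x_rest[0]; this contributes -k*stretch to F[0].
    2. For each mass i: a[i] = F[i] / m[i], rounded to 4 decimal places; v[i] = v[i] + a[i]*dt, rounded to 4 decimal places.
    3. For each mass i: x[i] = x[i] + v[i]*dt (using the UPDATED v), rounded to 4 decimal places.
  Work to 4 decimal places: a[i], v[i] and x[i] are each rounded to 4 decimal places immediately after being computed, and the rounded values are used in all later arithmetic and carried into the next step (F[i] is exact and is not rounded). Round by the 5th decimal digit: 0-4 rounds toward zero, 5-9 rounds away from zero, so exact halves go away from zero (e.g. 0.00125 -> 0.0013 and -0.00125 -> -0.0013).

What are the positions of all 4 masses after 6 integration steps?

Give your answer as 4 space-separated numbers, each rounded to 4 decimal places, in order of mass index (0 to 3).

Answer: 2.2810 6.2432 10.9493 17.6353

Derivation:
Step 0: x=[6.0000 9.0000 10.0000 14.0000] v=[0.0000 0.0000 0.0000 0.0000]
Step 1: x=[5.2500 8.5000 10.7500 14.0000] v=[-3.0000 -2.0000 3.0000 0.0000]
Step 2: x=[4.0000 7.7500 11.7500 14.1875] v=[-5.0000 -3.0000 4.0000 0.7500]
Step 3: x=[2.6875 7.0625 12.3594 14.7656] v=[-5.2500 -2.7500 2.4375 2.3125]
Step 4: x=[1.7969 6.6055 12.2461 15.7422] v=[-3.5625 -1.8281 -0.4532 3.9063]
Step 5: x=[1.6592 6.3565 11.5967 16.8448] v=[-0.5508 -0.9961 -2.5977 4.4102]
Step 6: x=[2.2810 6.2432 10.9493 17.6353] v=[2.4873 -0.4532 -2.5898 3.1621]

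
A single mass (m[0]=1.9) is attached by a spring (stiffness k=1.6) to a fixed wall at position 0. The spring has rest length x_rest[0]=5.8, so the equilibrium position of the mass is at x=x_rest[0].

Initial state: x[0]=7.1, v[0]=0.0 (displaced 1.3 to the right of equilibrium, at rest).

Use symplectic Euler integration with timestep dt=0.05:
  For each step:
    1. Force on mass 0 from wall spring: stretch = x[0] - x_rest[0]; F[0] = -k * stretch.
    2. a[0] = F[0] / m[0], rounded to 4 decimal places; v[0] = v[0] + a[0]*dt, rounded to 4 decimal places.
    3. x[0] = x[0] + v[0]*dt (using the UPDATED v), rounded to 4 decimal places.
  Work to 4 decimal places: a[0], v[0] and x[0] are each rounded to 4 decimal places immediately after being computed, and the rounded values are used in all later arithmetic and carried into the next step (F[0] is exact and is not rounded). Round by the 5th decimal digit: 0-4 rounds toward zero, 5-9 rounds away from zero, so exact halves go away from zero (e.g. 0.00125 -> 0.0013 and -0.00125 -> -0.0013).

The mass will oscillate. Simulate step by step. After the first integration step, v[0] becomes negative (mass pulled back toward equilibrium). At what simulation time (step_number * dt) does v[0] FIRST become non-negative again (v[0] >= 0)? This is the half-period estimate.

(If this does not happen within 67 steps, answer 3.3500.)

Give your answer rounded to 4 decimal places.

Step 0: x=[7.1000] v=[0.0000]
Step 1: x=[7.0973] v=[-0.0547]
Step 2: x=[7.0918] v=[-0.1093]
Step 3: x=[7.0836] v=[-0.1637]
Step 4: x=[7.0727] v=[-0.2177]
Step 5: x=[7.0591] v=[-0.2713]
Step 6: x=[7.0429] v=[-0.3243]
Step 7: x=[7.0241] v=[-0.3766]
Step 8: x=[7.0027] v=[-0.4281]
Step 9: x=[6.9788] v=[-0.4787]
Step 10: x=[6.9524] v=[-0.5283]
Step 11: x=[6.9236] v=[-0.5768]
Step 12: x=[6.8924] v=[-0.6241]
Step 13: x=[6.8589] v=[-0.6701]
Step 14: x=[6.8232] v=[-0.7147]
Step 15: x=[6.7853] v=[-0.7578]
Step 16: x=[6.7453] v=[-0.7993]
Step 17: x=[6.7033] v=[-0.8391]
Step 18: x=[6.6594] v=[-0.8771]
Step 19: x=[6.6137] v=[-0.9133]
Step 20: x=[6.5663] v=[-0.9476]
Step 21: x=[6.5173] v=[-0.9799]
Step 22: x=[6.4668] v=[-1.0101]
Step 23: x=[6.4149] v=[-1.0382]
Step 24: x=[6.3617] v=[-1.0641]
Step 25: x=[6.3073] v=[-1.0878]
Step 26: x=[6.2518] v=[-1.1092]
Step 27: x=[6.1954] v=[-1.1282]
Step 28: x=[6.1382] v=[-1.1449]
Step 29: x=[6.0802] v=[-1.1591]
Step 30: x=[6.0217] v=[-1.1709]
Step 31: x=[5.9627] v=[-1.1802]
Step 32: x=[5.9033] v=[-1.1871]
Step 33: x=[5.8437] v=[-1.1915]
Step 34: x=[5.7840] v=[-1.1933]
Step 35: x=[5.7244] v=[-1.1926]
Step 36: x=[5.6649] v=[-1.1894]
Step 37: x=[5.6057] v=[-1.1837]
Step 38: x=[5.5469] v=[-1.1755]
Step 39: x=[5.4887] v=[-1.1648]
Step 40: x=[5.4311] v=[-1.1517]
Step 41: x=[5.3743] v=[-1.1362]
Step 42: x=[5.3184] v=[-1.1183]
Step 43: x=[5.2635] v=[-1.0980]
Step 44: x=[5.2097] v=[-1.0754]
Step 45: x=[5.1572] v=[-1.0505]
Step 46: x=[5.1060] v=[-1.0234]
Step 47: x=[5.0563] v=[-0.9942]
Step 48: x=[5.0082] v=[-0.9629]
Step 49: x=[4.9617] v=[-0.9296]
Step 50: x=[4.9170] v=[-0.8943]
Step 51: x=[4.8741] v=[-0.8571]
Step 52: x=[4.8332] v=[-0.8181]
Step 53: x=[4.7943] v=[-0.7774]
Step 54: x=[4.7575] v=[-0.7351]
Step 55: x=[4.7229] v=[-0.6912]
Step 56: x=[4.6906] v=[-0.6459]
Step 57: x=[4.6606] v=[-0.5992]
Step 58: x=[4.6330] v=[-0.5512]
Step 59: x=[4.6079] v=[-0.5021]
Step 60: x=[4.5853] v=[-0.4519]
Step 61: x=[4.5653] v=[-0.4008]
Step 62: x=[4.5479] v=[-0.3488]
Step 63: x=[4.5331] v=[-0.2961]
Step 64: x=[4.5210] v=[-0.2428]
Step 65: x=[4.5116] v=[-0.1889]
Step 66: x=[4.5049] v=[-0.1347]
Step 67: x=[4.5009] v=[-0.0802]
v[0] did not become non-negative within 67 steps; using fallback time=3.3500

Answer: 3.3500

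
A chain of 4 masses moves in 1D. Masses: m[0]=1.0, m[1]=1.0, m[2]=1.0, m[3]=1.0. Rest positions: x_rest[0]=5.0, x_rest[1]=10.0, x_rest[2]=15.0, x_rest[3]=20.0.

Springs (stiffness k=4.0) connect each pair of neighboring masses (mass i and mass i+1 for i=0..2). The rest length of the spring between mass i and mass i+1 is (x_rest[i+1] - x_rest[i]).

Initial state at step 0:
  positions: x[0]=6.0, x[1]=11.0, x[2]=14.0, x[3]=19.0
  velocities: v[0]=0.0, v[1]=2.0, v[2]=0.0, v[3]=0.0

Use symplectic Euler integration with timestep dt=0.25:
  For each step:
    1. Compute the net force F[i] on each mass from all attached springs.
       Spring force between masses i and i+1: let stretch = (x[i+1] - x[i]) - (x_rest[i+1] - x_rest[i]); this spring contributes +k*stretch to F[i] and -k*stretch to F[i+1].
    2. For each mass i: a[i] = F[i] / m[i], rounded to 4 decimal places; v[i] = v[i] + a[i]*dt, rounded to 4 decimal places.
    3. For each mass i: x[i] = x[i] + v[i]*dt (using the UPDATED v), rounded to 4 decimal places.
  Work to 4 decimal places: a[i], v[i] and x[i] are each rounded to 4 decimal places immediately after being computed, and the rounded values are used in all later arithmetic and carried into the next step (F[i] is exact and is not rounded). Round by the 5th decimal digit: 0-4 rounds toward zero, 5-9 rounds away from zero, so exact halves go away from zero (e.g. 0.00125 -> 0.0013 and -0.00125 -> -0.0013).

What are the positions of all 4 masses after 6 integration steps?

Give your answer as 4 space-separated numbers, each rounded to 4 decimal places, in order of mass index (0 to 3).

Step 0: x=[6.0000 11.0000 14.0000 19.0000] v=[0.0000 2.0000 0.0000 0.0000]
Step 1: x=[6.0000 11.0000 14.5000 19.0000] v=[0.0000 0.0000 2.0000 0.0000]
Step 2: x=[6.0000 10.6250 15.2500 19.1250] v=[0.0000 -1.5000 3.0000 0.5000]
Step 3: x=[5.9063 10.2500 15.8125 19.5313] v=[-0.3750 -1.5000 2.2500 1.6250]
Step 4: x=[5.6485 10.1797 15.9141 20.2579] v=[-1.0313 -0.2812 0.4063 2.9062]
Step 5: x=[5.2735 10.4102 15.6680 21.1485] v=[-1.5001 0.9220 -0.9843 3.5624]
Step 6: x=[4.9327 10.6710 15.4776 21.9190] v=[-1.3634 1.0431 -0.7616 3.0819]

Answer: 4.9327 10.6710 15.4776 21.9190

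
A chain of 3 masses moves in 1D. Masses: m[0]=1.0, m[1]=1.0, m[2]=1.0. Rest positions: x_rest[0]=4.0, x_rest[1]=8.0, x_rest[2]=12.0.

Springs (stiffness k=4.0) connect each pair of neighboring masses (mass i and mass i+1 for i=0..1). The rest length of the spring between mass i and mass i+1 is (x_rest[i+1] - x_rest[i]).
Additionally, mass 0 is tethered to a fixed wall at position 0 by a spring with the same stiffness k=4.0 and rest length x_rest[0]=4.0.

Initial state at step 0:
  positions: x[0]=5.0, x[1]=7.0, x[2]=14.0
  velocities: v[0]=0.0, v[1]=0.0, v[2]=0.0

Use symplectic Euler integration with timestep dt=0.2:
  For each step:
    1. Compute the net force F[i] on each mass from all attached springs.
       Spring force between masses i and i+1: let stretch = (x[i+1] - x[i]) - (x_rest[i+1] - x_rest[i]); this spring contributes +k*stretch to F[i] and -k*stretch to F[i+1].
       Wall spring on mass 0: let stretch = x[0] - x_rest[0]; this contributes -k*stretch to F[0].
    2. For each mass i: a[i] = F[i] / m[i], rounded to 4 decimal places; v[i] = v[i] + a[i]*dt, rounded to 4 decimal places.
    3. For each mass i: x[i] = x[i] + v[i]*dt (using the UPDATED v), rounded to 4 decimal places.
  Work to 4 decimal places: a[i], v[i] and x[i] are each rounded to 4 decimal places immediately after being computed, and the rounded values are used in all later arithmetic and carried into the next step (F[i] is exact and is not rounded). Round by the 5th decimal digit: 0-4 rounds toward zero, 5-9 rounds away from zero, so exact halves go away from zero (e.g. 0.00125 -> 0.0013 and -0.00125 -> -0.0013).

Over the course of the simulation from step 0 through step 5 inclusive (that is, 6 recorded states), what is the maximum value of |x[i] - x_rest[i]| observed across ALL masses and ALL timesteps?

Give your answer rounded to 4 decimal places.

Answer: 2.2108

Derivation:
Step 0: x=[5.0000 7.0000 14.0000] v=[0.0000 0.0000 0.0000]
Step 1: x=[4.5200 7.8000 13.5200] v=[-2.4000 4.0000 -2.4000]
Step 2: x=[3.8416 8.9904 12.7648] v=[-3.3920 5.9520 -3.7760]
Step 3: x=[3.3724 9.9609 12.0457] v=[-2.3462 4.8525 -3.5955]
Step 4: x=[3.4177 10.2108 11.6330] v=[0.2267 1.2495 -2.0633]
Step 5: x=[4.0031 9.6014 11.6328] v=[2.9270 -3.0472 -0.0011]
Max displacement = 2.2108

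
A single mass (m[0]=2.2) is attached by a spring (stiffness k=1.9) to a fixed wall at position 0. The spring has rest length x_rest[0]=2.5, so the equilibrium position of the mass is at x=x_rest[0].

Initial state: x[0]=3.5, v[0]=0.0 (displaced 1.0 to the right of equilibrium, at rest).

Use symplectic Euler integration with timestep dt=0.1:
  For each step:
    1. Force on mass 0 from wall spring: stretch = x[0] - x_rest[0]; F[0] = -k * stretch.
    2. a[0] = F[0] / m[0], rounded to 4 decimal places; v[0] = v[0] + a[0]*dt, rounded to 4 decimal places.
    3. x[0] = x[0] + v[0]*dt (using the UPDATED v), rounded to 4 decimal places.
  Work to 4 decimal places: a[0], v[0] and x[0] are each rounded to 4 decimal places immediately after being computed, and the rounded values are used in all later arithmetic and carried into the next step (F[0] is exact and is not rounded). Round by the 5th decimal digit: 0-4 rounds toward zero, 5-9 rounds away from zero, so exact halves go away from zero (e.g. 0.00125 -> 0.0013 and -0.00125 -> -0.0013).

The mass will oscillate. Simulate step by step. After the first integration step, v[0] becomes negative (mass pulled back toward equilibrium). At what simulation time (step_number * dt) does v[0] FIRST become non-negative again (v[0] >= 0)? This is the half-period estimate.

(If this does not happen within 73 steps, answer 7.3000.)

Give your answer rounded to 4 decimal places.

Step 0: x=[3.5000] v=[0.0000]
Step 1: x=[3.4914] v=[-0.0864]
Step 2: x=[3.4742] v=[-0.1720]
Step 3: x=[3.4486] v=[-0.2561]
Step 4: x=[3.4148] v=[-0.3380]
Step 5: x=[3.3731] v=[-0.4170]
Step 6: x=[3.3239] v=[-0.4924]
Step 7: x=[3.2675] v=[-0.5636]
Step 8: x=[3.2045] v=[-0.6299]
Step 9: x=[3.1354] v=[-0.6907]
Step 10: x=[3.0608] v=[-0.7456]
Step 11: x=[2.9814] v=[-0.7940]
Step 12: x=[2.8978] v=[-0.8356]
Step 13: x=[2.8108] v=[-0.8700]
Step 14: x=[2.7211] v=[-0.8968]
Step 15: x=[2.6295] v=[-0.9159]
Step 16: x=[2.5368] v=[-0.9271]
Step 17: x=[2.4438] v=[-0.9303]
Step 18: x=[2.3513] v=[-0.9255]
Step 19: x=[2.2600] v=[-0.9127]
Step 20: x=[2.1708] v=[-0.8920]
Step 21: x=[2.0844] v=[-0.8636]
Step 22: x=[2.0016] v=[-0.8277]
Step 23: x=[1.9231] v=[-0.7847]
Step 24: x=[1.8496] v=[-0.7349]
Step 25: x=[1.7817] v=[-0.6787]
Step 26: x=[1.7200] v=[-0.6167]
Step 27: x=[1.6651] v=[-0.5493]
Step 28: x=[1.6174] v=[-0.4772]
Step 29: x=[1.5773] v=[-0.4010]
Step 30: x=[1.5452] v=[-0.3213]
Step 31: x=[1.5213] v=[-0.2388]
Step 32: x=[1.5059] v=[-0.1543]
Step 33: x=[1.4991] v=[-0.0685]
Step 34: x=[1.5009] v=[0.0179]
First v>=0 after going negative at step 34, time=3.4000

Answer: 3.4000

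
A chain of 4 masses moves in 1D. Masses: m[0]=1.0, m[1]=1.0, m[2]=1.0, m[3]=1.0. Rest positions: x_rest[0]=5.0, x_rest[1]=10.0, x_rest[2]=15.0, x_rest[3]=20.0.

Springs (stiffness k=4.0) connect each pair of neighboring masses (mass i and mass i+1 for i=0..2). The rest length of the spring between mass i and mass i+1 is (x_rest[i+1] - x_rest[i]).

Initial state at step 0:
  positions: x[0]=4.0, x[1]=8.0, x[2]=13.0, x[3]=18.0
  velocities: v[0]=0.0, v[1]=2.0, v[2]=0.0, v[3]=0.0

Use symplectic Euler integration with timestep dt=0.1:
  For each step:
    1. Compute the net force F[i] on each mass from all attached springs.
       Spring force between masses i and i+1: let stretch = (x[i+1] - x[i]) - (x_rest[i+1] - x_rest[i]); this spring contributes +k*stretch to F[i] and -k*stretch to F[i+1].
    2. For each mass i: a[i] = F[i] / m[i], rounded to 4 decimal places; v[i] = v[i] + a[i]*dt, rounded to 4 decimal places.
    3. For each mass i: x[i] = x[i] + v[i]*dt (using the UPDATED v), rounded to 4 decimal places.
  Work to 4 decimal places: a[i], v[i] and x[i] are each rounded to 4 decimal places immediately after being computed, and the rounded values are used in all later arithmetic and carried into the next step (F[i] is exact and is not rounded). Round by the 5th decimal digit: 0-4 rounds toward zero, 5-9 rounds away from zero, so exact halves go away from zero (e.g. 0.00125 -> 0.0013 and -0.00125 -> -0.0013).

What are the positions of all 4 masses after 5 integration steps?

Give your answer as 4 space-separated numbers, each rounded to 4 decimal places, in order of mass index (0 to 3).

Step 0: x=[4.0000 8.0000 13.0000 18.0000] v=[0.0000 2.0000 0.0000 0.0000]
Step 1: x=[3.9600 8.2400 13.0000 18.0000] v=[-0.4000 2.4000 0.0000 0.0000]
Step 2: x=[3.8912 8.4992 13.0096 18.0000] v=[-0.6880 2.5920 0.0960 0.0000]
Step 3: x=[3.8067 8.7545 13.0384 18.0004] v=[-0.8448 2.5530 0.2880 0.0038]
Step 4: x=[3.7201 8.9832 13.0943 18.0023] v=[-0.8657 2.2874 0.5592 0.0190]
Step 5: x=[3.6441 9.1659 13.1821 18.0079] v=[-0.7605 1.8266 0.8780 0.0558]

Answer: 3.6441 9.1659 13.1821 18.0079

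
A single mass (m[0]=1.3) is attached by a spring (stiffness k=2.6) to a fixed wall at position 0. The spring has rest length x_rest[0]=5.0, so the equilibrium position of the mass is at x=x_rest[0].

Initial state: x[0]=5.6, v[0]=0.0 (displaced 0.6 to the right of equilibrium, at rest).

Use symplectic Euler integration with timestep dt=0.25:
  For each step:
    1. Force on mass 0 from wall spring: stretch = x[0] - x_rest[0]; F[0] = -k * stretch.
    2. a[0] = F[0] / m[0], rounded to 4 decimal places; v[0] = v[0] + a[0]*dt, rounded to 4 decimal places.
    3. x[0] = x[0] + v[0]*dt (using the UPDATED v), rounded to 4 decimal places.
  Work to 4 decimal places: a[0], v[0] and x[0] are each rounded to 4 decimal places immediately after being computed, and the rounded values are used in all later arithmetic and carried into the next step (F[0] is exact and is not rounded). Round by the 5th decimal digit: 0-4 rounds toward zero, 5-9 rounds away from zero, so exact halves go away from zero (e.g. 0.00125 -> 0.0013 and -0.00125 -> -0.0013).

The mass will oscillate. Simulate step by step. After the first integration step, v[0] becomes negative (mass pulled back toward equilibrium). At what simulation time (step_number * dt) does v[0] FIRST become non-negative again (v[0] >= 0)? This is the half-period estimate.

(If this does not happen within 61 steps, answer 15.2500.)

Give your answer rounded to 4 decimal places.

Answer: 2.2500

Derivation:
Step 0: x=[5.6000] v=[0.0000]
Step 1: x=[5.5250] v=[-0.3000]
Step 2: x=[5.3844] v=[-0.5625]
Step 3: x=[5.1957] v=[-0.7547]
Step 4: x=[4.9826] v=[-0.8526]
Step 5: x=[4.7716] v=[-0.8439]
Step 6: x=[4.5892] v=[-0.7297]
Step 7: x=[4.4581] v=[-0.5243]
Step 8: x=[4.3948] v=[-0.2534]
Step 9: x=[4.4071] v=[0.0492]
First v>=0 after going negative at step 9, time=2.2500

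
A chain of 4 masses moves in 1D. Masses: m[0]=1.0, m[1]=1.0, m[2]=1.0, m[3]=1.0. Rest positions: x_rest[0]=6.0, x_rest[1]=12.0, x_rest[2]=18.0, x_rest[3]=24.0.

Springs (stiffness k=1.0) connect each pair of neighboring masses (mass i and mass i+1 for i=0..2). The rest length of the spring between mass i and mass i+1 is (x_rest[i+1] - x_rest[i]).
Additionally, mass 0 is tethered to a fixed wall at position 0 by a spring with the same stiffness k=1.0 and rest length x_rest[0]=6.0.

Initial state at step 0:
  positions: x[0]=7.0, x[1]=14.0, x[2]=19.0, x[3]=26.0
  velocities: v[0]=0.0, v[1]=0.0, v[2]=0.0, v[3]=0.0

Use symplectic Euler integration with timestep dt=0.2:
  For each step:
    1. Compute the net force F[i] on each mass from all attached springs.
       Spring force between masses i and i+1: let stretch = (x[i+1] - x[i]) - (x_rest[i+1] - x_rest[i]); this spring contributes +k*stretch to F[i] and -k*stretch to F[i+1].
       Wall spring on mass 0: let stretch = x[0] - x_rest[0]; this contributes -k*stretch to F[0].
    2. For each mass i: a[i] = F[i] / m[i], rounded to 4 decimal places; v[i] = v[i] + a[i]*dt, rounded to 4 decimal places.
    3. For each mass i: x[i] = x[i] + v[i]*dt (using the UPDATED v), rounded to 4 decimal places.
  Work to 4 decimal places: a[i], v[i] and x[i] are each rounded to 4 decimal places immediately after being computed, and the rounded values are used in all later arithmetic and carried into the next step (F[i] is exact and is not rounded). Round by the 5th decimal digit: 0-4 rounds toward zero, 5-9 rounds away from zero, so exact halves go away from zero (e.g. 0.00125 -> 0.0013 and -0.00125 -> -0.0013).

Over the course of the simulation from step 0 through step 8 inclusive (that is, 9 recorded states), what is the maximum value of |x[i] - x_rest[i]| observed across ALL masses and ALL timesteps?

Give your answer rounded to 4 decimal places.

Step 0: x=[7.0000 14.0000 19.0000 26.0000] v=[0.0000 0.0000 0.0000 0.0000]
Step 1: x=[7.0000 13.9200 19.0800 25.9600] v=[0.0000 -0.4000 0.4000 -0.2000]
Step 2: x=[6.9968 13.7696 19.2288 25.8848] v=[-0.0160 -0.7520 0.7440 -0.3760]
Step 3: x=[6.9846 13.5667 19.4255 25.7834] v=[-0.0608 -1.0147 0.9834 -0.5072]
Step 4: x=[6.9563 13.3348 19.6421 25.6676] v=[-0.1413 -1.1594 1.0832 -0.5788]
Step 5: x=[6.9049 13.1001 19.8475 25.5508] v=[-0.2569 -1.1736 1.0268 -0.5839]
Step 6: x=[6.8251 12.8875 20.0111 25.4459] v=[-0.3988 -1.0632 0.8180 -0.5246]
Step 7: x=[6.7148 12.7173 20.1071 25.3636] v=[-0.5513 -0.8510 0.4802 -0.4116]
Step 8: x=[6.5760 12.6026 20.1178 25.3110] v=[-0.6938 -0.5735 0.0535 -0.2629]
Max displacement = 2.1178

Answer: 2.1178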